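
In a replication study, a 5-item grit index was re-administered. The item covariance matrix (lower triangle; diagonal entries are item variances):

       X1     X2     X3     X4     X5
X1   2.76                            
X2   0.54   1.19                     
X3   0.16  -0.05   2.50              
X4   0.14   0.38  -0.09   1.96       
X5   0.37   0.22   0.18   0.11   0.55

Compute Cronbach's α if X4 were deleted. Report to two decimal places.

Cronbach's α = 0.38

Remaining items: X1, X2, X3, X5 (k = 4).
sum of item variances = 2.76 + 1.19 + 2.50 + 0.55 = 7.00
Var(T) = 7.00 + 2 × 1.42 = 9.84
α (item deleted) = (4/3)·(1 − 7.00/9.84) = 0.38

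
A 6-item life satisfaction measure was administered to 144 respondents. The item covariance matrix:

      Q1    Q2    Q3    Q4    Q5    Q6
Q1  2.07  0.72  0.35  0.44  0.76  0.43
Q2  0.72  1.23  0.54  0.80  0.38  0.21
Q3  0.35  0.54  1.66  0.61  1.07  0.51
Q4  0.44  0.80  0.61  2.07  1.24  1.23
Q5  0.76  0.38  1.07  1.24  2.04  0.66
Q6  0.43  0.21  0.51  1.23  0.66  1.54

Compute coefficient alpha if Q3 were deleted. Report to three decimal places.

α = 0.757

Remaining items: Q1, Q2, Q4, Q5, Q6 (k = 5).
Σσᵢ² = 2.07 + 1.23 + 2.07 + 2.04 + 1.54 = 8.95
Var(T) = 8.95 + 2 × 6.87 = 22.69
α (item deleted) = (5/4)·(1 − 8.95/22.69) = 0.757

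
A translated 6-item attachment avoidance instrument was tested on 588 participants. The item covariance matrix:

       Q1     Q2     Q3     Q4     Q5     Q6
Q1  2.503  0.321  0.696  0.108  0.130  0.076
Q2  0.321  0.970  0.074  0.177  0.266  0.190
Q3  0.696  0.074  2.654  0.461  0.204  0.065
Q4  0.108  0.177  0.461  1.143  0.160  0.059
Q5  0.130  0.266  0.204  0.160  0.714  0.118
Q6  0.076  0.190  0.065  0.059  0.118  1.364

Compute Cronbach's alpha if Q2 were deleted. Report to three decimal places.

Remaining items: Q1, Q3, Q4, Q5, Q6 (k = 5).
sum of item variances = 2.503 + 2.654 + 1.143 + 0.714 + 1.364 = 8.378
σ²_T = 8.378 + 2 × 2.077 = 12.532
α (item deleted) = (5/4)·(1 − 8.378/12.532) = 0.414

Cronbach's alpha = 0.414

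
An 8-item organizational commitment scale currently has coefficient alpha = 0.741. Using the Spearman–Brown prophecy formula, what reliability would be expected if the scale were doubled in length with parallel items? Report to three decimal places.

Length factor m = 2
α' = m·α / (1 + (m−1)·α)
   = 2 × 0.741 / (1 + (2 − 1) × 0.741)
   = 1.4820 / 1.7410 = 0.851

predicted reliability = 0.851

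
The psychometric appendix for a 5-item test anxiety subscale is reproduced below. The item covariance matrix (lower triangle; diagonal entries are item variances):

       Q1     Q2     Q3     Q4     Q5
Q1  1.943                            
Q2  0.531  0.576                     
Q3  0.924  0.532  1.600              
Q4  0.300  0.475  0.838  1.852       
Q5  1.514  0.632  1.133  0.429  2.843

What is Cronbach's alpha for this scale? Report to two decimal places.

Σσᵢ² = 1.943 + 0.576 + 1.600 + 1.852 + 2.843 = 8.814
Σ_{i<j} σ_ij = 7.308
σ²_T = 8.814 + 2 × 7.308 = 23.430
α = (k/(k−1))·(1 − Σσᵢ²/σ²_T) = (5/4)·(1 − 8.814/23.430) = 0.78

α = 0.78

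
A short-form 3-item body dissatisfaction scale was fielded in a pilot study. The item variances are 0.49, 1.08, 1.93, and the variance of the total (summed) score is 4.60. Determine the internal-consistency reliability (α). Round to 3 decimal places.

α = 0.359

Σσᵢ² = 0.49 + 1.08 + 1.93 = 3.50
α = (k/(k−1))·(1 − Σσᵢ²/σ²_T) = (3/2)·(1 − 3.50/4.60) = 0.359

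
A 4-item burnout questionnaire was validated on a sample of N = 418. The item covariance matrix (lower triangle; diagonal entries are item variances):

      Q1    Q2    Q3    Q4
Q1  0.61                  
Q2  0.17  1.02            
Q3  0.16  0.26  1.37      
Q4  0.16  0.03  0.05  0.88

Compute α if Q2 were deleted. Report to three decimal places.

Remaining items: Q1, Q3, Q4 (k = 3).
sum of item variances = 0.61 + 1.37 + 0.88 = 2.86
total variance = 2.86 + 2 × 0.37 = 3.60
α (item deleted) = (3/2)·(1 − 2.86/3.60) = 0.308

α = 0.308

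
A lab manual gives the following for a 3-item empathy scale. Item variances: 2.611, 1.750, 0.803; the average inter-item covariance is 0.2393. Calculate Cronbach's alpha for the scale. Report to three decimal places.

Cronbach's alpha = 0.326

Σσ²ᵢ = 2.611 + 1.750 + 0.803 = 5.164
Sum of the 3 distinct covariances = 3 × 0.2393 = 0.7179
total variance = Σσ²ᵢ + 2·Σcov = 5.164 + 2 × 0.7179 = 6.5998
α = (3/2)·(1 − 5.164/6.5998) = 0.326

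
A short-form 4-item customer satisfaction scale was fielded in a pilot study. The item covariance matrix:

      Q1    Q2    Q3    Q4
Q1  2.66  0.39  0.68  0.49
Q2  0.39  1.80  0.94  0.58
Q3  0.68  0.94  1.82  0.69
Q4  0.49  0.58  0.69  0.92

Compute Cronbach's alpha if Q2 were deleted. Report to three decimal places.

Remaining items: Q1, Q3, Q4 (k = 3).
Σσᵢ² = 2.66 + 1.82 + 0.92 = 5.40
σ²_total = 5.40 + 2 × 1.86 = 9.12
α (item deleted) = (3/2)·(1 − 5.40/9.12) = 0.612

α = 0.612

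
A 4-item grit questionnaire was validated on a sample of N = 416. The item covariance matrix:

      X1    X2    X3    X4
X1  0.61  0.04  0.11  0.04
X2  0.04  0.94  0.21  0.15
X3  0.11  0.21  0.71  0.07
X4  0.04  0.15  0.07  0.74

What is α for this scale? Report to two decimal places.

α = 0.39

Σσ²ᵢ = 0.61 + 0.94 + 0.71 + 0.74 = 3.00
Σ_{i<j} σ_ij = 0.62
σ²_total = 3.00 + 2 × 0.62 = 4.24
α = (k/(k−1))·(1 − Σσ²ᵢ/σ²_total) = (4/3)·(1 − 3.00/4.24) = 0.39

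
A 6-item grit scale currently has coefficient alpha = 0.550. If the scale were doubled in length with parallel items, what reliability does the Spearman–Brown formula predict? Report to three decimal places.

Length factor m = 2
α' = m·α / (1 + (m−1)·α)
   = 2 × 0.550 / (1 + (2 − 1) × 0.550)
   = 1.1000 / 1.5500 = 0.710

predicted reliability = 0.710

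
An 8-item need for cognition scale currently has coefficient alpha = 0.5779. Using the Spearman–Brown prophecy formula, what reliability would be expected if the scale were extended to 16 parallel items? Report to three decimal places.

Length factor m = 16/8 = 2.0000
α' = m·α / (1 + (m−1)·α)
   = 16/8 × 0.5779 / (1 + (16/8 − 1) × 0.5779)
   = 1.1558 / 1.5779 = 0.732

predicted reliability = 0.732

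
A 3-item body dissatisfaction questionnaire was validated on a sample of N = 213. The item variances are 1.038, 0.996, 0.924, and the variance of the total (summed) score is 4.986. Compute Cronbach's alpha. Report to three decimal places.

ΣVar(i) = 1.038 + 0.996 + 0.924 = 2.958
α = (k/(k−1))·(1 − ΣVar(i)/Var(T)) = (3/2)·(1 − 2.958/4.986) = 0.610

α = 0.610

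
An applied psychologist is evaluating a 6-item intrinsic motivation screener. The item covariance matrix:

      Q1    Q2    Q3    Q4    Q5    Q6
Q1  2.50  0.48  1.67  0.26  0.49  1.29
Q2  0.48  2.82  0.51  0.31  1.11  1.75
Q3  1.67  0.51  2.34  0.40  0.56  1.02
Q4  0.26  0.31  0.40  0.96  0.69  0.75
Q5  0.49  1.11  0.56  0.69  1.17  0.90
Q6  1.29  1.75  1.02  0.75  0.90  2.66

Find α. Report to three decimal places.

α = 0.794

Σσ²ᵢ = 2.50 + 2.82 + 2.34 + 0.96 + 1.17 + 2.66 = 12.45
Σ_{i<j} σ_ij = 12.19
σ²_T = 12.45 + 2 × 12.19 = 36.83
α = (k/(k−1))·(1 − Σσ²ᵢ/σ²_T) = (6/5)·(1 − 12.45/36.83) = 0.794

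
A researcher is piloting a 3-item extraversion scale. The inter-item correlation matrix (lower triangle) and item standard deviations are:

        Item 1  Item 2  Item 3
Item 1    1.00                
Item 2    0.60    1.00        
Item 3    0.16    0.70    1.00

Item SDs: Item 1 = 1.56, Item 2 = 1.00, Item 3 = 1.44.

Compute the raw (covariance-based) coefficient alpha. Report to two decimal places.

coefficient alpha = 0.68

Σσ²ᵢ = 1.56² + 1.00² + 1.44² = 5.5072
Covariances σ_ij = r_ij · s_i · s_j:
  σ(Item 1,Item 2) = 0.60 × 1.56 × 1.00 = 0.9360
  σ(Item 1,Item 3) = 0.16 × 1.56 × 1.44 = 0.3594
  σ(Item 2,Item 3) = 0.70 × 1.00 × 1.44 = 1.0080
σ²_T = Σσ²ᵢ + 2·Σσ_ij = 5.5072 + 2 × 2.3034 = 10.1140
α = (3/2)·(1 − 5.5072/10.1140) = 0.68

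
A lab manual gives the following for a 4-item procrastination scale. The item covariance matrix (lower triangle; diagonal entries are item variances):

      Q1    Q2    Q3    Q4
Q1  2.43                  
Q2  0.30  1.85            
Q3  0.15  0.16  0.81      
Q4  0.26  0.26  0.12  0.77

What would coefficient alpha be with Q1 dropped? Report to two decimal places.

Remaining items: Q2, Q3, Q4 (k = 3).
Σσ²ᵢ = 1.85 + 0.81 + 0.77 = 3.43
total variance = 3.43 + 2 × 0.54 = 4.51
α (item deleted) = (3/2)·(1 − 3.43/4.51) = 0.36

α = 0.36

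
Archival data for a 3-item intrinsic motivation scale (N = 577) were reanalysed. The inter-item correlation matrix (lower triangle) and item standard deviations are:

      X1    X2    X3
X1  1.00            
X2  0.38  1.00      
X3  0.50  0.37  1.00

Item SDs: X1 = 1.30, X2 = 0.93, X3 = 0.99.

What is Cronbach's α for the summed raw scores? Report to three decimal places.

Σσ²ᵢ = 1.30² + 0.93² + 0.99² = 3.5350
Covariances σ_ij = r_ij · s_i · s_j:
  σ(X1,X2) = 0.38 × 1.30 × 0.93 = 0.4594
  σ(X1,X3) = 0.50 × 1.30 × 0.99 = 0.6435
  σ(X2,X3) = 0.37 × 0.93 × 0.99 = 0.3407
σ²_T = Σσ²ᵢ + 2·Σσ_ij = 3.5350 + 2 × 1.4436 = 6.4222
α = (3/2)·(1 − 3.5350/6.4222) = 0.674

Cronbach's α = 0.674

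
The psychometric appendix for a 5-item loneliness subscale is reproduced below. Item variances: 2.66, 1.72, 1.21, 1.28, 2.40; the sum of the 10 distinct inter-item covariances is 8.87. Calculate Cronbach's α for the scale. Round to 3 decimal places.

sum of item variances = 2.66 + 1.72 + 1.21 + 1.28 + 2.40 = 9.27
Sum of distinct covariances = 8.87
Var(T) = sum of item variances + 2·Σcov = 9.27 + 2 × 8.87 = 27.01
α = (5/4)·(1 − 9.27/27.01) = 0.821

Cronbach's α = 0.821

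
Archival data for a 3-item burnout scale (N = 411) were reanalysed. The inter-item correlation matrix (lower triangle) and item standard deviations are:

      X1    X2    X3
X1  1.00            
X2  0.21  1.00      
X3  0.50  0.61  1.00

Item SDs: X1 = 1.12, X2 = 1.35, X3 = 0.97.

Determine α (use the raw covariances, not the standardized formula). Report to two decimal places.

Σσ²ᵢ = 1.12² + 1.35² + 0.97² = 4.0178
Covariances σ_ij = r_ij · s_i · s_j:
  σ(X1,X2) = 0.21 × 1.12 × 1.35 = 0.3175
  σ(X1,X3) = 0.50 × 1.12 × 0.97 = 0.5432
  σ(X2,X3) = 0.61 × 1.35 × 0.97 = 0.7988
σ²_T = Σσ²ᵢ + 2·Σσ_ij = 4.0178 + 2 × 1.6595 = 7.3368
α = (3/2)·(1 − 4.0178/7.3368) = 0.68

α = 0.68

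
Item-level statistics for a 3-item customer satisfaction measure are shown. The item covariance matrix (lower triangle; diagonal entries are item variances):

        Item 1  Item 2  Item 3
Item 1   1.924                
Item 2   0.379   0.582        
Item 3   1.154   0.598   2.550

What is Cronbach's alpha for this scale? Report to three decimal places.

Σσᵢ² = 1.924 + 0.582 + 2.550 = 5.056
Sum of off-diagonal covariances = 2.131
total variance = 5.056 + 2 × 2.131 = 9.318
α = (k/(k−1))·(1 − Σσᵢ²/total variance) = (3/2)·(1 − 5.056/9.318) = 0.686

α = 0.686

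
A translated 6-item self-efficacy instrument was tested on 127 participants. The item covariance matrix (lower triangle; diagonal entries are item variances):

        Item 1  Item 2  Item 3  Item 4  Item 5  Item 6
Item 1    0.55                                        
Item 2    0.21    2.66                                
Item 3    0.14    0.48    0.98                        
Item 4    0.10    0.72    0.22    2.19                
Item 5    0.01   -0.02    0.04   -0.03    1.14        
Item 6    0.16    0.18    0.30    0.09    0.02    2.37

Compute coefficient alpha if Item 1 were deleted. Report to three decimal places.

α = 0.375

Remaining items: Item 2, Item 3, Item 4, Item 5, Item 6 (k = 5).
Σσᵢ² = 2.66 + 0.98 + 2.19 + 1.14 + 2.37 = 9.34
σ²_total = 9.34 + 2 × 2.00 = 13.34
α (item deleted) = (5/4)·(1 − 9.34/13.34) = 0.375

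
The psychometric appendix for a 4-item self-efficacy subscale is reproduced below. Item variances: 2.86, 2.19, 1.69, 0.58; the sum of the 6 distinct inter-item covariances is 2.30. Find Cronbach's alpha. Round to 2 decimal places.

α = 0.51

Σσ²ᵢ = 2.86 + 2.19 + 1.69 + 0.58 = 7.32
Sum of distinct covariances = 2.30
total variance = Σσ²ᵢ + 2·Σcov = 7.32 + 2 × 2.30 = 11.92
α = (4/3)·(1 − 7.32/11.92) = 0.51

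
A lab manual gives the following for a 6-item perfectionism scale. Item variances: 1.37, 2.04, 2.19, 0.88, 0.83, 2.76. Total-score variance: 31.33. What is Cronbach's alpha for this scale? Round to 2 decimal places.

ΣVar(i) = 1.37 + 2.04 + 2.19 + 0.88 + 0.83 + 2.76 = 10.07
α = (k/(k−1))·(1 − ΣVar(i)/Var(T)) = (6/5)·(1 − 10.07/31.33) = 0.81

Cronbach's alpha = 0.81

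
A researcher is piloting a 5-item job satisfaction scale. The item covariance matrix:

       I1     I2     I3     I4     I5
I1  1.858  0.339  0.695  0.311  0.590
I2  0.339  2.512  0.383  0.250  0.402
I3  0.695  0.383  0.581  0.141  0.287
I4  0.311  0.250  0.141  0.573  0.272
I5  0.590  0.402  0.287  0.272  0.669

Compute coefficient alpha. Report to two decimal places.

α = 0.68

Σσ²ᵢ = 1.858 + 2.512 + 0.581 + 0.573 + 0.669 = 6.193
Sum of the distinct covariances = 3.670
total variance = 6.193 + 2 × 3.670 = 13.533
α = (k/(k−1))·(1 − Σσ²ᵢ/total variance) = (5/4)·(1 − 6.193/13.533) = 0.68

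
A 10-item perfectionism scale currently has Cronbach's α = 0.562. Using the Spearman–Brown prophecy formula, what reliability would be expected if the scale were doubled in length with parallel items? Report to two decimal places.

predicted reliability = 0.72

Length factor m = 2
α' = m·α / (1 + (m−1)·α)
   = 2 × 0.562 / (1 + (2 − 1) × 0.562)
   = 1.1240 / 1.5620 = 0.72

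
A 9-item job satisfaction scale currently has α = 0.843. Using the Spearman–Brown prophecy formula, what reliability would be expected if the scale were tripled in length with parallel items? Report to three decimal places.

Length factor m = 3
α' = m·α / (1 + (m−1)·α)
   = 3 × 0.843 / (1 + (3 − 1) × 0.843)
   = 2.5290 / 2.6860 = 0.942

predicted reliability = 0.942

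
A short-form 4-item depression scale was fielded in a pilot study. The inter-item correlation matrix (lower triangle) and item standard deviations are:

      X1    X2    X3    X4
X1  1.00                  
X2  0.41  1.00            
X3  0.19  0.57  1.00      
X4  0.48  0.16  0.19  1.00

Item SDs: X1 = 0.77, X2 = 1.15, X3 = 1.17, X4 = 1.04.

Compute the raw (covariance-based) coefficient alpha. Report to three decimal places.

Σσ²ᵢ = 0.77² + 1.15² + 1.17² + 1.04² = 4.3659
Covariances σ_ij = r_ij · s_i · s_j:
  σ(X1,X2) = 0.41 × 0.77 × 1.15 = 0.3631
  σ(X1,X3) = 0.19 × 0.77 × 1.17 = 0.1712
  σ(X1,X4) = 0.48 × 0.77 × 1.04 = 0.3844
  σ(X2,X3) = 0.57 × 1.15 × 1.17 = 0.7669
  σ(X2,X4) = 0.16 × 1.15 × 1.04 = 0.1914
  σ(X3,X4) = 0.19 × 1.17 × 1.04 = 0.2312
σ²_T = Σσ²ᵢ + 2·Σσ_ij = 4.3659 + 2 × 2.1082 = 8.5823
α = (4/3)·(1 − 4.3659/8.5823) = 0.655

coefficient alpha = 0.655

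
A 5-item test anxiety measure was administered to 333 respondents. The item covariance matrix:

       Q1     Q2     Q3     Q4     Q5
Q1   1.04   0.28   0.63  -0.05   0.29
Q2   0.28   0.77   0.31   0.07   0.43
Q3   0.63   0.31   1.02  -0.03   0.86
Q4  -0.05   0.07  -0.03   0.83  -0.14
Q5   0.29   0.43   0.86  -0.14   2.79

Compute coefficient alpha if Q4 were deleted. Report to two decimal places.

Remaining items: Q1, Q2, Q3, Q5 (k = 4).
sum of item variances = 1.04 + 0.77 + 1.02 + 2.79 = 5.62
Var(T) = 5.62 + 2 × 2.80 = 11.22
α (item deleted) = (4/3)·(1 − 5.62/11.22) = 0.67

α = 0.67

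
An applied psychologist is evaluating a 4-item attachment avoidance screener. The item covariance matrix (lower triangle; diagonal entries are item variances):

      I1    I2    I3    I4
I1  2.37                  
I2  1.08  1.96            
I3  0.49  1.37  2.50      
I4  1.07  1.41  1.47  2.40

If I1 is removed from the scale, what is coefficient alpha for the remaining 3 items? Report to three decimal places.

Remaining items: I2, I3, I4 (k = 3).
Σσᵢ² = 1.96 + 2.50 + 2.40 = 6.86
Var(T) = 6.86 + 2 × 4.25 = 15.36
α (item deleted) = (3/2)·(1 − 6.86/15.36) = 0.830

coefficient alpha = 0.830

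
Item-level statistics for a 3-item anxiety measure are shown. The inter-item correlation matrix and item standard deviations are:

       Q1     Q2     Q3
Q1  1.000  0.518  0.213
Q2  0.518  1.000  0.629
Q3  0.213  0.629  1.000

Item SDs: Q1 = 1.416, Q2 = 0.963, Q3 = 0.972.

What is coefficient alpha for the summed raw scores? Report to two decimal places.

coefficient alpha = 0.68

Σσ²ᵢ = 1.416² + 0.963² + 0.972² = 3.8772
Covariances σ_ij = r_ij · s_i · s_j:
  σ(Q1,Q2) = 0.518 × 1.416 × 0.963 = 0.7063
  σ(Q1,Q3) = 0.213 × 1.416 × 0.972 = 0.2932
  σ(Q2,Q3) = 0.629 × 0.963 × 0.972 = 0.5888
σ²_T = Σσ²ᵢ + 2·Σσ_ij = 3.8772 + 2 × 1.5883 = 7.0538
α = (3/2)·(1 − 3.8772/7.0538) = 0.68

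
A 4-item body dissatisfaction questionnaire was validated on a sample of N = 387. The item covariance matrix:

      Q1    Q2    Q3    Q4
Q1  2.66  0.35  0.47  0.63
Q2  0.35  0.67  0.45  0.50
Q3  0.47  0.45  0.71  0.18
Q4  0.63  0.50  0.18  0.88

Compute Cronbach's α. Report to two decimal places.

ΣVar(i) = 2.66 + 0.67 + 0.71 + 0.88 = 4.92
Sum of the distinct covariances = 2.58
Var(T) = 4.92 + 2 × 2.58 = 10.08
α = (k/(k−1))·(1 − ΣVar(i)/Var(T)) = (4/3)·(1 − 4.92/10.08) = 0.68

Cronbach's α = 0.68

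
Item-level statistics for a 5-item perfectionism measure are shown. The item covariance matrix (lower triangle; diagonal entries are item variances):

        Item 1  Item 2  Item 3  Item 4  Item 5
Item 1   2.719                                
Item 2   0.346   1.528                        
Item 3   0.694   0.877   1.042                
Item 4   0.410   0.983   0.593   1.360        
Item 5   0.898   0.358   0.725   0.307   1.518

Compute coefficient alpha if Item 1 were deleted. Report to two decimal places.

Remaining items: Item 2, Item 3, Item 4, Item 5 (k = 4).
Σσᵢ² = 1.528 + 1.042 + 1.360 + 1.518 = 5.448
total variance = 5.448 + 2 × 3.843 = 13.134
α (item deleted) = (4/3)·(1 − 5.448/13.134) = 0.78

coefficient alpha = 0.78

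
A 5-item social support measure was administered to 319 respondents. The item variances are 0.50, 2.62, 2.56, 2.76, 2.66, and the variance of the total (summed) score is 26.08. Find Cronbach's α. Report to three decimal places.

Cronbach's α = 0.718

Σσ²ᵢ = 0.50 + 2.62 + 2.56 + 2.76 + 2.66 = 11.10
α = (k/(k−1))·(1 − Σσ²ᵢ/total variance) = (5/4)·(1 − 11.10/26.08) = 0.718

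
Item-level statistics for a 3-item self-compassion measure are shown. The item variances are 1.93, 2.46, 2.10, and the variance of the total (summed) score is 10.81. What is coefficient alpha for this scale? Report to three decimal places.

Σσ²ᵢ = 1.93 + 2.46 + 2.10 = 6.49
α = (k/(k−1))·(1 − Σσ²ᵢ/total variance) = (3/2)·(1 − 6.49/10.81) = 0.599

α = 0.599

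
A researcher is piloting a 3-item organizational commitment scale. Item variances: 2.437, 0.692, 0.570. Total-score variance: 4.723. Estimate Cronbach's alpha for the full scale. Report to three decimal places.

Cronbach's alpha = 0.325

Σσᵢ² = 2.437 + 0.692 + 0.570 = 3.699
α = (k/(k−1))·(1 − Σσᵢ²/total variance) = (3/2)·(1 − 3.699/4.723) = 0.325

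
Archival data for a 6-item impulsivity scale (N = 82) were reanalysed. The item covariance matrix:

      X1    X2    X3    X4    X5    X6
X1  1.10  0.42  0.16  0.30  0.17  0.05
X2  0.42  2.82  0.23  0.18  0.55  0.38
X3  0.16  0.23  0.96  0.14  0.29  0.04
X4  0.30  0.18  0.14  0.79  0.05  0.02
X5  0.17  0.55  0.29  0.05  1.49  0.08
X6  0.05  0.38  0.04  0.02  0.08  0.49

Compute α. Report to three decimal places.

α = 0.533

ΣVar(i) = 1.10 + 2.82 + 0.96 + 0.79 + 1.49 + 0.49 = 7.65
Sum of the distinct covariances = 3.06
total variance = 7.65 + 2 × 3.06 = 13.77
α = (k/(k−1))·(1 − ΣVar(i)/total variance) = (6/5)·(1 − 7.65/13.77) = 0.533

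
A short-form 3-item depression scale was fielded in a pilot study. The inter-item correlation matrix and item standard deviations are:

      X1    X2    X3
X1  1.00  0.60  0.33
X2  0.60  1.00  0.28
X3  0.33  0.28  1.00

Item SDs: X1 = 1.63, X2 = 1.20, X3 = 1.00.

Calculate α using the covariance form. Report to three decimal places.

Σσ²ᵢ = 1.63² + 1.20² + 1.00² = 5.0969
Covariances σ_ij = r_ij · s_i · s_j:
  σ(X1,X2) = 0.60 × 1.63 × 1.20 = 1.1736
  σ(X1,X3) = 0.33 × 1.63 × 1.00 = 0.5379
  σ(X2,X3) = 0.28 × 1.20 × 1.00 = 0.3360
σ²_T = Σσ²ᵢ + 2·Σσ_ij = 5.0969 + 2 × 2.0475 = 9.1919
α = (3/2)·(1 − 5.0969/9.1919) = 0.668

α = 0.668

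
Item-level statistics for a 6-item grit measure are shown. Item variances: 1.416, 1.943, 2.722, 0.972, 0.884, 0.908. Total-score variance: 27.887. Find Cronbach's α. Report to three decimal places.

Cronbach's α = 0.819

sum of item variances = 1.416 + 1.943 + 2.722 + 0.972 + 0.884 + 0.908 = 8.845
α = (k/(k−1))·(1 − sum of item variances/Var(T)) = (6/5)·(1 − 8.845/27.887) = 0.819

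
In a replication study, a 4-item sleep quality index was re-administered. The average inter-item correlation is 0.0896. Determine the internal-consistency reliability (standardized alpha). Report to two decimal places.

α = 0.28

Standardized α = k·r̄ / (1 + (k−1)·r̄) = 4 × 0.0896 / (1 + 3 × 0.0896)
  = 0.3584 / 1.2688 = 0.28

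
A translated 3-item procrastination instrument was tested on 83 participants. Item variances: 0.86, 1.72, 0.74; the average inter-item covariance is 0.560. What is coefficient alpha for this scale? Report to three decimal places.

coefficient alpha = 0.754

Σσᵢ² = 0.86 + 1.72 + 0.74 = 3.32
Sum of the 3 distinct covariances = 3 × 0.560 = 1.680
Var(T) = Σσᵢ² + 2·Σcov = 3.32 + 2 × 1.680 = 6.680
α = (3/2)·(1 − 3.32/6.680) = 0.754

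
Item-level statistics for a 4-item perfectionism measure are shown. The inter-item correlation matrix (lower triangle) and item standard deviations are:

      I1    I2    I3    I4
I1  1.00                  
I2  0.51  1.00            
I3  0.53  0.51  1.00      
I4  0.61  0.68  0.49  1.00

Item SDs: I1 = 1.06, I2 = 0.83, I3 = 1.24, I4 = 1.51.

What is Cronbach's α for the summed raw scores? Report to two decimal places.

Cronbach's α = 0.81

Σσ²ᵢ = 1.06² + 0.83² + 1.24² + 1.51² = 5.6302
Covariances σ_ij = r_ij · s_i · s_j:
  σ(I1,I2) = 0.51 × 1.06 × 0.83 = 0.4487
  σ(I1,I3) = 0.53 × 1.06 × 1.24 = 0.6966
  σ(I1,I4) = 0.61 × 1.06 × 1.51 = 0.9764
  σ(I2,I3) = 0.51 × 0.83 × 1.24 = 0.5249
  σ(I2,I4) = 0.68 × 0.83 × 1.51 = 0.8522
  σ(I3,I4) = 0.49 × 1.24 × 1.51 = 0.9175
σ²_T = Σσ²ᵢ + 2·Σσ_ij = 5.6302 + 2 × 4.4163 = 14.4628
α = (4/3)·(1 − 5.6302/14.4628) = 0.81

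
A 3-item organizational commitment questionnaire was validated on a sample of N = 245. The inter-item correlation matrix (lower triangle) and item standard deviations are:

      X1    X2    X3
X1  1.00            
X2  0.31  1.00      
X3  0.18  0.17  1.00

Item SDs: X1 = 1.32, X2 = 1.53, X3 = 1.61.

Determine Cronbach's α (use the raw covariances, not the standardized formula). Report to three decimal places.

Σσ²ᵢ = 1.32² + 1.53² + 1.61² = 6.6754
Covariances σ_ij = r_ij · s_i · s_j:
  σ(X1,X2) = 0.31 × 1.32 × 1.53 = 0.6261
  σ(X1,X3) = 0.18 × 1.32 × 1.61 = 0.3825
  σ(X2,X3) = 0.17 × 1.53 × 1.61 = 0.4188
σ²_T = Σσ²ᵢ + 2·Σσ_ij = 6.6754 + 2 × 1.4274 = 9.5302
α = (3/2)·(1 − 6.6754/9.5302) = 0.449

Cronbach's α = 0.449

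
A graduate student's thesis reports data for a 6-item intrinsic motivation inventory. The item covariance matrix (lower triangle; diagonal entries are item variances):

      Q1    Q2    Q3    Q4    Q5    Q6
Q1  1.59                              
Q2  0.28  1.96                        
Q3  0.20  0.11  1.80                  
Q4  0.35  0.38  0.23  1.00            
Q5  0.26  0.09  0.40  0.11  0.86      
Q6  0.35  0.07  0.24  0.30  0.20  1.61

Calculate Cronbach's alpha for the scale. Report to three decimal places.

α = 0.537

ΣVar(i) = 1.59 + 1.96 + 1.80 + 1.00 + 0.86 + 1.61 = 8.82
Sum of the distinct covariances = 3.57
σ²_T = 8.82 + 2 × 3.57 = 15.96
α = (k/(k−1))·(1 − ΣVar(i)/σ²_T) = (6/5)·(1 − 8.82/15.96) = 0.537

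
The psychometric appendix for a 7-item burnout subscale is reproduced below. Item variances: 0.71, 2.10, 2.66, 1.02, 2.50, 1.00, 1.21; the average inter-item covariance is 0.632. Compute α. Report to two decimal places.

α = 0.82

ΣVar(i) = 0.71 + 2.10 + 2.66 + 1.02 + 2.50 + 1.00 + 1.21 = 11.20
Sum of the 21 distinct covariances = 21 × 0.632 = 13.272
σ²_T = ΣVar(i) + 2·Σcov = 11.20 + 2 × 13.272 = 37.744
α = (7/6)·(1 − 11.20/37.744) = 0.82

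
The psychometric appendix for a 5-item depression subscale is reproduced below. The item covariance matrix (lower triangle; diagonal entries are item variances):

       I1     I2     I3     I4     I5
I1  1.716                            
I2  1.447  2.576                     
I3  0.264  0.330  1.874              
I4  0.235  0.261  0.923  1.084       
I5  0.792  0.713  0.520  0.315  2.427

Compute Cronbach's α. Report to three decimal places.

α = 0.681

sum of item variances = 1.716 + 2.576 + 1.874 + 1.084 + 2.427 = 9.677
Σ_{i<j} σ_ij = 5.800
Var(T) = 9.677 + 2 × 5.800 = 21.277
α = (k/(k−1))·(1 − sum of item variances/Var(T)) = (5/4)·(1 − 9.677/21.277) = 0.681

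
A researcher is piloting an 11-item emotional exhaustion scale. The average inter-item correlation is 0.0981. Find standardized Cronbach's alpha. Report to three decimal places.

α = 0.545

Standardized α = k·r̄ / (1 + (k−1)·r̄) = 11 × 0.0981 / (1 + 10 × 0.0981)
  = 1.0791 / 1.9810 = 0.545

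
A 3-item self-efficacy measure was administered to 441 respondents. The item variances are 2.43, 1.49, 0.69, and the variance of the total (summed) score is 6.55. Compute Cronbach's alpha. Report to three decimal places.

Σσᵢ² = 2.43 + 1.49 + 0.69 = 4.61
α = (k/(k−1))·(1 − Σσᵢ²/σ²_total) = (3/2)·(1 − 4.61/6.55) = 0.444

α = 0.444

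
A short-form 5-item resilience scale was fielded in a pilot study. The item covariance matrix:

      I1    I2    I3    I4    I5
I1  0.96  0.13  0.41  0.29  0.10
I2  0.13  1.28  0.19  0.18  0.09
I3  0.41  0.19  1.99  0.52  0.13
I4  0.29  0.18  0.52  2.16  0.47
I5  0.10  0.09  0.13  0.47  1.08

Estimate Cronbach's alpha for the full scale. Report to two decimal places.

α = 0.50

Σσ²ᵢ = 0.96 + 1.28 + 1.99 + 2.16 + 1.08 = 7.47
Σ_{i<j} σ_ij = 2.51
σ²_total = 7.47 + 2 × 2.51 = 12.49
α = (k/(k−1))·(1 − Σσ²ᵢ/σ²_total) = (5/4)·(1 − 7.47/12.49) = 0.50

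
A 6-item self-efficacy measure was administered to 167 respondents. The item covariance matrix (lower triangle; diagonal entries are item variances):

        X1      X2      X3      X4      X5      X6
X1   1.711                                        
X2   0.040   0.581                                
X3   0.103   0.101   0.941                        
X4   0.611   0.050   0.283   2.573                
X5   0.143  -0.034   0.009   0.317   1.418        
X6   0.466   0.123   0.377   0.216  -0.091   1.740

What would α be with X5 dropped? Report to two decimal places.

Remaining items: X1, X2, X3, X4, X6 (k = 5).
Σσ²ᵢ = 1.711 + 0.581 + 0.941 + 2.573 + 1.740 = 7.546
total variance = 7.546 + 2 × 2.370 = 12.286
α (item deleted) = (5/4)·(1 − 7.546/12.286) = 0.48

α = 0.48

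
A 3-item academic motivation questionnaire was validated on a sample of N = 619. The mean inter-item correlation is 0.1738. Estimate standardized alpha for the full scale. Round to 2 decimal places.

α = 0.39

Standardized α = k·r̄ / (1 + (k−1)·r̄) = 3 × 0.1738 / (1 + 2 × 0.1738)
  = 0.5214 / 1.3476 = 0.39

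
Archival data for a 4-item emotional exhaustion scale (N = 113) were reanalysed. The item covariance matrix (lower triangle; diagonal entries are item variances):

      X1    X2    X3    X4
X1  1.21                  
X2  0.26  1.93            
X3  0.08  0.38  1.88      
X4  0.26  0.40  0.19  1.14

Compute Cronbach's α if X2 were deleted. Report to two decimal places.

Remaining items: X1, X3, X4 (k = 3).
sum of item variances = 1.21 + 1.88 + 1.14 = 4.23
Var(T) = 4.23 + 2 × 0.53 = 5.29
α (item deleted) = (3/2)·(1 − 4.23/5.29) = 0.30

Cronbach's α = 0.30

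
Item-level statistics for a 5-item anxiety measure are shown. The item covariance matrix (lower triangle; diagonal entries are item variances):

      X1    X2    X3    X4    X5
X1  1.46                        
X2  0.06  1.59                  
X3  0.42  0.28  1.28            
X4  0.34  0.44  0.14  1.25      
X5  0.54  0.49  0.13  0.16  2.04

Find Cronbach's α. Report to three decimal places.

sum of item variances = 1.46 + 1.59 + 1.28 + 1.25 + 2.04 = 7.62
Sum of the distinct covariances = 3.00
total variance = 7.62 + 2 × 3.00 = 13.62
α = (k/(k−1))·(1 − sum of item variances/total variance) = (5/4)·(1 − 7.62/13.62) = 0.551

Cronbach's α = 0.551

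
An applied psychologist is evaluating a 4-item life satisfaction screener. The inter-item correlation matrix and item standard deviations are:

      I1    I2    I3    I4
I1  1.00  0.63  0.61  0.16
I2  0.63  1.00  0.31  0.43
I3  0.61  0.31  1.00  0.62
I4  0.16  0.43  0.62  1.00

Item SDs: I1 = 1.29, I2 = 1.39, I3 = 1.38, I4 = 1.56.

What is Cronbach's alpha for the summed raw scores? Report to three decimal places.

Σσ²ᵢ = 1.29² + 1.39² + 1.38² + 1.56² = 7.9342
Covariances σ_ij = r_ij · s_i · s_j:
  σ(I1,I2) = 0.63 × 1.29 × 1.39 = 1.1297
  σ(I1,I3) = 0.61 × 1.29 × 1.38 = 1.0859
  σ(I1,I4) = 0.16 × 1.29 × 1.56 = 0.3220
  σ(I2,I3) = 0.31 × 1.39 × 1.38 = 0.5946
  σ(I2,I4) = 0.43 × 1.39 × 1.56 = 0.9324
  σ(I3,I4) = 0.62 × 1.38 × 1.56 = 1.3347
σ²_T = Σσ²ᵢ + 2·Σσ_ij = 7.9342 + 2 × 5.3993 = 18.7328
α = (4/3)·(1 − 7.9342/18.7328) = 0.769

Cronbach's alpha = 0.769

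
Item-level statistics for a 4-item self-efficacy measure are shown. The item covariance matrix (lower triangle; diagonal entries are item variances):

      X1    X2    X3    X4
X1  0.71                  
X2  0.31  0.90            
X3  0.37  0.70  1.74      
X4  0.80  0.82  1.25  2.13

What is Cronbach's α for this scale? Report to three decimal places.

Σσᵢ² = 0.71 + 0.90 + 1.74 + 2.13 = 5.48
Sum of the distinct covariances = 4.25
Var(T) = 5.48 + 2 × 4.25 = 13.98
α = (k/(k−1))·(1 − Σσᵢ²/Var(T)) = (4/3)·(1 − 5.48/13.98) = 0.811

α = 0.811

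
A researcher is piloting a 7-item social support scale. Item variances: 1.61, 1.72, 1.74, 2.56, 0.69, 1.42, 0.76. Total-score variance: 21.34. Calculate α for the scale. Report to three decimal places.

Σσᵢ² = 1.61 + 1.72 + 1.74 + 2.56 + 0.69 + 1.42 + 0.76 = 10.50
α = (k/(k−1))·(1 − Σσᵢ²/σ²_T) = (7/6)·(1 − 10.50/21.34) = 0.593

α = 0.593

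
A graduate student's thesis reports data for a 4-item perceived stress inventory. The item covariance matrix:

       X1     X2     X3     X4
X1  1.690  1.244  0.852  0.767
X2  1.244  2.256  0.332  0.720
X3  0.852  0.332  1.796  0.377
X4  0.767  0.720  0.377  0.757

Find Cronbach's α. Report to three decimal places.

α = 0.759

Σσ²ᵢ = 1.690 + 2.256 + 1.796 + 0.757 = 6.499
Sum of the distinct covariances = 4.292
σ²_total = 6.499 + 2 × 4.292 = 15.083
α = (k/(k−1))·(1 − Σσ²ᵢ/σ²_total) = (4/3)·(1 − 6.499/15.083) = 0.759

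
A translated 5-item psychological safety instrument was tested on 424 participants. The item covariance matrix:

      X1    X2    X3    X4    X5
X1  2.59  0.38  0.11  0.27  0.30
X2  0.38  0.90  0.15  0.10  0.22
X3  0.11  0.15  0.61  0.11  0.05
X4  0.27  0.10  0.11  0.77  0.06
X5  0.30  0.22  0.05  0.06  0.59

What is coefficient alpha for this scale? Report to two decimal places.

Σσᵢ² = 2.59 + 0.90 + 0.61 + 0.77 + 0.59 = 5.46
Σ_{i<j} σ_ij = 1.75
Var(T) = 5.46 + 2 × 1.75 = 8.96
α = (k/(k−1))·(1 − Σσᵢ²/Var(T)) = (5/4)·(1 − 5.46/8.96) = 0.49

coefficient alpha = 0.49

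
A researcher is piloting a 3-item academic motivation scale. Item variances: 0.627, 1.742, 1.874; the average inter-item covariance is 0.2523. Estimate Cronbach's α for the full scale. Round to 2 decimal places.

Σσᵢ² = 0.627 + 1.742 + 1.874 = 4.243
Sum of the 3 distinct covariances = 3 × 0.2523 = 0.7569
Var(T) = Σσᵢ² + 2·Σcov = 4.243 + 2 × 0.7569 = 5.7568
α = (3/2)·(1 − 4.243/5.7568) = 0.39

Cronbach's α = 0.39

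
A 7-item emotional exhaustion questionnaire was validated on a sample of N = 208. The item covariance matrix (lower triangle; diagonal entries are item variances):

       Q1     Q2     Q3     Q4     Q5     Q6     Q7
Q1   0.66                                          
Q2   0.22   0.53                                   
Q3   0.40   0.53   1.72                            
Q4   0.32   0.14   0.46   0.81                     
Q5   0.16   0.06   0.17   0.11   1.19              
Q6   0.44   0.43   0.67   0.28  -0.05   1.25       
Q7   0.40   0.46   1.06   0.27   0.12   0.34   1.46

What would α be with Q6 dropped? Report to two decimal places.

α = 0.73

Remaining items: Q1, Q2, Q3, Q4, Q5, Q7 (k = 6).
Σσᵢ² = 0.66 + 0.53 + 1.72 + 0.81 + 1.19 + 1.46 = 6.37
total variance = 6.37 + 2 × 4.88 = 16.13
α (item deleted) = (6/5)·(1 − 6.37/16.13) = 0.73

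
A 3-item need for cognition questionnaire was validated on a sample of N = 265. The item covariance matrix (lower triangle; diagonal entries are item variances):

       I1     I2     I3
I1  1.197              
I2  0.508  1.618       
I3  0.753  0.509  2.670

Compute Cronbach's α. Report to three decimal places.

Cronbach's α = 0.588

Σσᵢ² = 1.197 + 1.618 + 2.670 = 5.485
Sum of the distinct covariances = 1.770
σ²_T = 5.485 + 2 × 1.770 = 9.025
α = (k/(k−1))·(1 − Σσᵢ²/σ²_T) = (3/2)·(1 − 5.485/9.025) = 0.588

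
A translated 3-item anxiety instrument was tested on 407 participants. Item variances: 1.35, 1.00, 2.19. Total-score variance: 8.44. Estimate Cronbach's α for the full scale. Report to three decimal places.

Σσ²ᵢ = 1.35 + 1.00 + 2.19 = 4.54
α = (k/(k−1))·(1 − Σσ²ᵢ/total variance) = (3/2)·(1 − 4.54/8.44) = 0.693

α = 0.693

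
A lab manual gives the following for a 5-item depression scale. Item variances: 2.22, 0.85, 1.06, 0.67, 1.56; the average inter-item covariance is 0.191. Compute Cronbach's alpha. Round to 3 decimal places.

Σσᵢ² = 2.22 + 0.85 + 1.06 + 0.67 + 1.56 = 6.36
Sum of the 10 distinct covariances = 10 × 0.191 = 1.910
σ²_total = Σσᵢ² + 2·Σcov = 6.36 + 2 × 1.910 = 10.180
α = (5/4)·(1 − 6.36/10.180) = 0.469

α = 0.469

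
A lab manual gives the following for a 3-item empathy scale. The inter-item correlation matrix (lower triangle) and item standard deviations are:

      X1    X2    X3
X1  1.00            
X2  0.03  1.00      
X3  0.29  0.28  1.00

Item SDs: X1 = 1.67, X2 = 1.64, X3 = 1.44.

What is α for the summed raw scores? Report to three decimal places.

Σσ²ᵢ = 1.67² + 1.64² + 1.44² = 7.5521
Covariances σ_ij = r_ij · s_i · s_j:
  σ(X1,X2) = 0.03 × 1.67 × 1.64 = 0.0822
  σ(X1,X3) = 0.29 × 1.67 × 1.44 = 0.6974
  σ(X2,X3) = 0.28 × 1.64 × 1.44 = 0.6612
σ²_T = Σσ²ᵢ + 2·Σσ_ij = 7.5521 + 2 × 1.4408 = 10.4337
α = (3/2)·(1 − 7.5521/10.4337) = 0.414

α = 0.414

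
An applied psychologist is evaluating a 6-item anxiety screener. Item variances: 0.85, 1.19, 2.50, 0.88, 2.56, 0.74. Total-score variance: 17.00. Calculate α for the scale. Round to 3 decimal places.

Σσ²ᵢ = 0.85 + 1.19 + 2.50 + 0.88 + 2.56 + 0.74 = 8.72
α = (k/(k−1))·(1 − Σσ²ᵢ/total variance) = (6/5)·(1 − 8.72/17.00) = 0.584

α = 0.584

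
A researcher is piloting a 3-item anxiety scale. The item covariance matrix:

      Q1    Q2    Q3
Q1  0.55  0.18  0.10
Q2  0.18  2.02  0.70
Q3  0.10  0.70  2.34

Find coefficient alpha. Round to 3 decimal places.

ΣVar(i) = 0.55 + 2.02 + 2.34 = 4.91
Sum of the distinct covariances = 0.98
Var(T) = 4.91 + 2 × 0.98 = 6.87
α = (k/(k−1))·(1 − ΣVar(i)/Var(T)) = (3/2)·(1 − 4.91/6.87) = 0.428

coefficient alpha = 0.428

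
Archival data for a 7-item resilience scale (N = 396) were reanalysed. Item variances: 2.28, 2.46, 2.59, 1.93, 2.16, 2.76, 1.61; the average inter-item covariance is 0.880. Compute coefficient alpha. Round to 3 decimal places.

coefficient alpha = 0.817

sum of item variances = 2.28 + 2.46 + 2.59 + 1.93 + 2.16 + 2.76 + 1.61 = 15.79
Sum of the 21 distinct covariances = 21 × 0.880 = 18.480
Var(T) = sum of item variances + 2·Σcov = 15.79 + 2 × 18.480 = 52.750
α = (7/6)·(1 − 15.79/52.750) = 0.817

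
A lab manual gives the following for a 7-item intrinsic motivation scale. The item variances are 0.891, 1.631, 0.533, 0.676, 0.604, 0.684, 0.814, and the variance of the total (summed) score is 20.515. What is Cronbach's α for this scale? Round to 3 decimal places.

Σσᵢ² = 0.891 + 1.631 + 0.533 + 0.676 + 0.604 + 0.684 + 0.814 = 5.833
α = (k/(k−1))·(1 − Σσᵢ²/total variance) = (7/6)·(1 − 5.833/20.515) = 0.835

α = 0.835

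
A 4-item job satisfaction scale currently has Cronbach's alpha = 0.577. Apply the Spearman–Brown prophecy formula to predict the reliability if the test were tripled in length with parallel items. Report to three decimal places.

predicted reliability = 0.804

Length factor m = 3
α' = m·α / (1 + (m−1)·α)
   = 3 × 0.577 / (1 + (3 − 1) × 0.577)
   = 1.7310 / 2.1540 = 0.804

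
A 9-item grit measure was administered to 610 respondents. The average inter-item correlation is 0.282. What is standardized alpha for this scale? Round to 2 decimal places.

α = 0.78

Standardized α = k·r̄ / (1 + (k−1)·r̄) = 9 × 0.282 / (1 + 8 × 0.282)
  = 2.5380 / 3.2560 = 0.78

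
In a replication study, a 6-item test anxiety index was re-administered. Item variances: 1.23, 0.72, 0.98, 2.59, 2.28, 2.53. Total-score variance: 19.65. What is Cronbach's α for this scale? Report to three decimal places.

Cronbach's α = 0.569

sum of item variances = 1.23 + 0.72 + 0.98 + 2.59 + 2.28 + 2.53 = 10.33
α = (k/(k−1))·(1 − sum of item variances/σ²_T) = (6/5)·(1 − 10.33/19.65) = 0.569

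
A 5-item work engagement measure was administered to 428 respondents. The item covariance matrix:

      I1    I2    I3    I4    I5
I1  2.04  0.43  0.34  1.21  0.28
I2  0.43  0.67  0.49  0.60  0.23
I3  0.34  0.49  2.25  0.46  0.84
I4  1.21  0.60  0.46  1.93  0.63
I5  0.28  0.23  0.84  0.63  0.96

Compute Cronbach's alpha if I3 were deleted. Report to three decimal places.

Cronbach's alpha = 0.729

Remaining items: I1, I2, I4, I5 (k = 4).
Σσ²ᵢ = 2.04 + 0.67 + 1.93 + 0.96 = 5.60
σ²_total = 5.60 + 2 × 3.38 = 12.36
α (item deleted) = (4/3)·(1 − 5.60/12.36) = 0.729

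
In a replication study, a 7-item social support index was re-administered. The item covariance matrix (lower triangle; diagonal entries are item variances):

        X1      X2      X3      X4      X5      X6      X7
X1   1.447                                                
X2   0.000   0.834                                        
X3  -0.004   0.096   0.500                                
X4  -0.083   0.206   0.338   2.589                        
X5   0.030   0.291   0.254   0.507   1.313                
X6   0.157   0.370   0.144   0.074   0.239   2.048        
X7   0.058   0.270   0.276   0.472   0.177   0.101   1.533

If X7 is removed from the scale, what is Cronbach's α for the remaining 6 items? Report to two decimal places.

Remaining items: X1, X2, X3, X4, X5, X6 (k = 6).
sum of item variances = 1.447 + 0.834 + 0.500 + 2.589 + 1.313 + 2.048 = 8.731
total variance = 8.731 + 2 × 2.619 = 13.969
α (item deleted) = (6/5)·(1 − 8.731/13.969) = 0.45

α = 0.45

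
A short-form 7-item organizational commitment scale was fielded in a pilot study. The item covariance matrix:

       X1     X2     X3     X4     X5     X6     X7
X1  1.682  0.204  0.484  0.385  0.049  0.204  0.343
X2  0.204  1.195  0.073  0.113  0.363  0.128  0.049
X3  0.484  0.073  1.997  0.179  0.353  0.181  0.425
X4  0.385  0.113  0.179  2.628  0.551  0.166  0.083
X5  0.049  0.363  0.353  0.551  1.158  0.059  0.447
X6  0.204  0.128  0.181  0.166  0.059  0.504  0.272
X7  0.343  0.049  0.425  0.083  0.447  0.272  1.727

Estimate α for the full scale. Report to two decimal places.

α = 0.56

Σσ²ᵢ = 1.682 + 1.195 + 1.997 + 2.628 + 1.158 + 0.504 + 1.727 = 10.891
Sum of off-diagonal covariances = 5.111
total variance = 10.891 + 2 × 5.111 = 21.113
α = (k/(k−1))·(1 − Σσ²ᵢ/total variance) = (7/6)·(1 − 10.891/21.113) = 0.56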